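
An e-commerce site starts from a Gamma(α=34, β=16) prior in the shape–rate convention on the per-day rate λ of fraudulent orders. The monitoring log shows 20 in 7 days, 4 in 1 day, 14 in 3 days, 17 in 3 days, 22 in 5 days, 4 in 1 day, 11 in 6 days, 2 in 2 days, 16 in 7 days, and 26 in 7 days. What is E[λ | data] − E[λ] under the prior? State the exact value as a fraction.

Total count: 20 + 4 + 14 + 17 + 22 + 4 + 11 + 2 + 16 + 26 = 136.
Total exposure: 7 + 1 + 3 + 3 + 5 + 1 + 6 + 2 + 7 + 7 = 42 days.
Conjugate update: add total count to the shape and total exposure to the rate, giving Gamma(170, 58).
Posterior mean = 170/58 = 85/29; prior mean = 34/16 = 17/8. Difference = 85/29 − 17/8 = 187/232.

187/232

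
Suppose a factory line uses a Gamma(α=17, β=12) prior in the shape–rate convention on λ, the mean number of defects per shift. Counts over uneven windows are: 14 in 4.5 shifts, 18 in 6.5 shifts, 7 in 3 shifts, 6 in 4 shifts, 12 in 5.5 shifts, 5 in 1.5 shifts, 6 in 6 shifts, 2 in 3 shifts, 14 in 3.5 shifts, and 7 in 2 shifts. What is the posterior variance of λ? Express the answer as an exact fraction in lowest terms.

432/10609

Total count: 14 + 18 + 7 + 6 + 12 + 5 + 6 + 2 + 14 + 7 = 91.
Total exposure: 4.5 + 6.5 + 3 + 4 + 5.5 + 1.5 + 6 + 3 + 3.5 + 2 = 39.5 shifts.
Posterior: α' = 17 + 91 = 108, β' = 12 + 39.5 = 103/2.
Posterior variance = α'/β'² = 108/(10609/4) = 432/10609.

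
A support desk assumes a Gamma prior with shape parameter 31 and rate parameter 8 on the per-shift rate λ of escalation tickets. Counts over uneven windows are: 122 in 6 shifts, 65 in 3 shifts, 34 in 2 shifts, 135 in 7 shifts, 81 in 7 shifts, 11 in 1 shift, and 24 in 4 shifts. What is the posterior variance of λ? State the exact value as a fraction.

503/1444

Total count: 122 + 65 + 34 + 135 + 81 + 11 + 24 = 472.
Total exposure: 6 + 3 + 2 + 7 + 7 + 1 + 4 = 30 shifts.
Gamma(α, β) with Poisson data over total exposure Σt gives posterior Gamma(α+Σx, β+Σt) = Gamma(503, 38).
Posterior variance = α'/β'² = 503/1444.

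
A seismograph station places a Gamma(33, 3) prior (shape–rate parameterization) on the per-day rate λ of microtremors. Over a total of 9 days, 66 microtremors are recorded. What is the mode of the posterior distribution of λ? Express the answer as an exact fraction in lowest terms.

Total count 66 over total exposure 9 days.
By Gamma–Poisson conjugacy, the posterior is Gamma(α + Σx, β + Σt) = Gamma(33 + 66, 3 + 9) = Gamma(99, 12).
Posterior mode = (α'−1)/β' = 98/12 = 49/6.

49/6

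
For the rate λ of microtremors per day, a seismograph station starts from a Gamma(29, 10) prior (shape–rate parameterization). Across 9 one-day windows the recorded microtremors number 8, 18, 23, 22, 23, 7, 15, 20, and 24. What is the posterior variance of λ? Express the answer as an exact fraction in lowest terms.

Total count: 8 + 18 + 23 + 22 + 23 + 7 + 15 + 20 + 24 = 160.
Total exposure: 9 days.
The Gamma prior is conjugate for the Poisson rate, so λ | data ~ Gamma(29+160, 10+9) = Gamma(189, 19).
Posterior variance = α'/β'² = 189/361.

189/361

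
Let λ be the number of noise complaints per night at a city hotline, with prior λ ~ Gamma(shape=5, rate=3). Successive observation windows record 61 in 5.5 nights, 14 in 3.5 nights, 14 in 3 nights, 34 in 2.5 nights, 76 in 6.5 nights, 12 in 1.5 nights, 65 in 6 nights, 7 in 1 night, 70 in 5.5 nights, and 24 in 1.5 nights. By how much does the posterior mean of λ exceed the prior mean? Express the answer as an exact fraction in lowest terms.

Total count: 61 + 14 + 14 + 34 + 76 + 12 + 65 + 7 + 70 + 24 = 377.
Total exposure: 5.5 + 3.5 + 3 + 2.5 + 6.5 + 1.5 + 6 + 1 + 5.5 + 1.5 = 36.5 nights.
Conjugate update: add total count to the shape and total exposure to the rate, giving Gamma(382, 79/2).
Posterior mean = 382/(79/2) = 764/79; prior mean = 5/3 = 5/3. Difference = 764/79 − 5/3 = 1897/237.

1897/237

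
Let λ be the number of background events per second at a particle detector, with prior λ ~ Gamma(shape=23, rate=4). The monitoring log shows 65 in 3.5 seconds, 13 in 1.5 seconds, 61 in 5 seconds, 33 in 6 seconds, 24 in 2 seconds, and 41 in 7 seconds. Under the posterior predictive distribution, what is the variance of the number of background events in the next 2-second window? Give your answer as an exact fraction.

Total count: 65 + 13 + 61 + 33 + 24 + 41 = 237.
Total exposure: 3.5 + 1.5 + 5 + 6 + 2 + 7 = 25 seconds.
Conjugate update: add total count to the shape and total exposure to the rate, giving Gamma(260, 29).
The posterior predictive for a window of length T is Negative Binomial with variance T·α'·(β'+T)/β'² = 2·260·31/841 = 16120/841.

16120/841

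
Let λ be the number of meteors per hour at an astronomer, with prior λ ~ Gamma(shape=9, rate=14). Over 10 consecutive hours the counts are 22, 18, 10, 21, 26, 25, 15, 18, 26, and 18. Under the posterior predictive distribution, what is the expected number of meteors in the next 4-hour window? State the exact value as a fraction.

Total count: 22 + 18 + 10 + 21 + 26 + 25 + 15 + 18 + 26 + 18 = 199.
Total exposure: 10 hours.
Conjugate update: add total count to the shape and total exposure to the rate, giving Gamma(208, 24).
Predictive mean over a 4-hour window = T·E[λ|data] = 4·208/24 = 104/3.

104/3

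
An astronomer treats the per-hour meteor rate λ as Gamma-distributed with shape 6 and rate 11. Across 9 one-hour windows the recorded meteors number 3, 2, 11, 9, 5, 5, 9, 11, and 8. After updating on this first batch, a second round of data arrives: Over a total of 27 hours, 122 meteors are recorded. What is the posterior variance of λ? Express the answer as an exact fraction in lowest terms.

Total count: 3 + 2 + 11 + 9 + 5 + 5 + 9 + 11 + 8 = 63.
Total exposure: 9 hours.
After the first batch: Gamma(6 + 63, 11 + 9) = Gamma(69, 20).
Total count 122 over total exposure 27 hours.
After the second batch: Gamma(69 + 122, 20 + 27) = Gamma(191, 47).
Posterior variance = α'/β'² = 191/2209.

191/2209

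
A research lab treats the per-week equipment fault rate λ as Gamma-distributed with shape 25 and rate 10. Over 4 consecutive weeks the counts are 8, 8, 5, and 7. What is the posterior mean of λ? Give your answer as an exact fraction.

Total count: 8 + 8 + 5 + 7 = 28.
Total exposure: 4 weeks.
Posterior: α' = 25 + 28 = 53, β' = 10 + 4 = 14.
Posterior mean = α'/β' = 53/14.

53/14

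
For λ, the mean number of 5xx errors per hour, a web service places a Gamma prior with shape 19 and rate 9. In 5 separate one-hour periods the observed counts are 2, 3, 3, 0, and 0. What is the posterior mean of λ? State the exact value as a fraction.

27/14

Total count: 2 + 3 + 3 + 0 + 0 = 8.
Total exposure: 5 hours.
By Gamma–Poisson conjugacy, the posterior is Gamma(α + Σx, β + Σt) = Gamma(19 + 8, 9 + 5) = Gamma(27, 14).
Posterior mean = α'/β' = 27/14.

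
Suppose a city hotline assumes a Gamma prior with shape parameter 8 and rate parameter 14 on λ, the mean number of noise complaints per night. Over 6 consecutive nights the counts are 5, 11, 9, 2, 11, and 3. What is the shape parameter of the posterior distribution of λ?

49

Total count: 5 + 11 + 9 + 2 + 11 + 3 = 41.
Total exposure: 6 nights.
Conjugate update: add total count to the shape and total exposure to the rate, giving Gamma(49, 20).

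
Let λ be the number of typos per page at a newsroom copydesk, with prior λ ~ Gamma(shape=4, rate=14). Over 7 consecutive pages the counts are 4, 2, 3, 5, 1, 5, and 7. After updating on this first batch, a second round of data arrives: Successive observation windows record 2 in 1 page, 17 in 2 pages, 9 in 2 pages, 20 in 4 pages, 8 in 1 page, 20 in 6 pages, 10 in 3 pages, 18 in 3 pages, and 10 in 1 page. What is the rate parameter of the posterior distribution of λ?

Total count: 4 + 2 + 3 + 5 + 1 + 5 + 7 = 27.
Total exposure: 7 pages.
After the first batch: Gamma(4 + 27, 14 + 7) = Gamma(31, 21).
Total count: 2 + 17 + 9 + 20 + 8 + 20 + 10 + 18 + 10 = 114.
Total exposure: 1 + 2 + 2 + 4 + 1 + 6 + 3 + 3 + 1 = 23 pages.
After the second batch: Gamma(31 + 114, 21 + 23) = Gamma(145, 44).

44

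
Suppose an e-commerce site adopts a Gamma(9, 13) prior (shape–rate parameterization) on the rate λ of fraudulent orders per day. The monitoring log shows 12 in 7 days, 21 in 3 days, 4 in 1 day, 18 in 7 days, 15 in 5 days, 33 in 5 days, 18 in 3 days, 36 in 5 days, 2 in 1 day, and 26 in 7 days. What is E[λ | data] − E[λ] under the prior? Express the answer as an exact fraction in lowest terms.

Total count: 12 + 21 + 4 + 18 + 15 + 33 + 18 + 36 + 2 + 26 = 185.
Total exposure: 7 + 3 + 1 + 7 + 5 + 5 + 3 + 5 + 1 + 7 = 44 days.
By Gamma–Poisson conjugacy, the posterior is Gamma(α + Σx, β + Σt) = Gamma(9 + 185, 13 + 44) = Gamma(194, 57).
Posterior mean = 194/57 = 194/57; prior mean = 9/13 = 9/13. Difference = 194/57 − 9/13 = 2009/741.

2009/741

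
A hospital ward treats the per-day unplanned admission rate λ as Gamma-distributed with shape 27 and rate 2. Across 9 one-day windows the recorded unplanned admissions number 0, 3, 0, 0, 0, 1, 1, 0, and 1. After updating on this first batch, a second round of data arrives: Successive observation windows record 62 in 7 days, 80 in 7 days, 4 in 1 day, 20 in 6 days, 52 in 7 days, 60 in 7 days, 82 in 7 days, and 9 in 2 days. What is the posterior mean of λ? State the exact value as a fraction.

Total count: 0 + 3 + 0 + 0 + 0 + 1 + 1 + 0 + 1 = 6.
Total exposure: 9 days.
After the first batch: Gamma(27 + 6, 2 + 9) = Gamma(33, 11).
Total count: 62 + 80 + 4 + 20 + 52 + 60 + 82 + 9 = 369.
Total exposure: 7 + 7 + 1 + 6 + 7 + 7 + 7 + 2 = 44 days.
After the second batch: Gamma(33 + 369, 11 + 44) = Gamma(402, 55).
Posterior mean = α'/β' = 402/55.

402/55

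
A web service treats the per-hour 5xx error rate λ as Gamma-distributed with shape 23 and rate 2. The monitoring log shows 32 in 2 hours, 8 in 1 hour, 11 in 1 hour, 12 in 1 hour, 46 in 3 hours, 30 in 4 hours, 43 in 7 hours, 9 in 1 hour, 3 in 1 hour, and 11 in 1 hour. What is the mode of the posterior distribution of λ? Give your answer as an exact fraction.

Total count: 32 + 8 + 11 + 12 + 46 + 30 + 43 + 9 + 3 + 11 = 205.
Total exposure: 2 + 1 + 1 + 1 + 3 + 4 + 7 + 1 + 1 + 1 = 22 hours.
By Gamma–Poisson conjugacy, the posterior is Gamma(α + Σx, β + Σt) = Gamma(23 + 205, 2 + 22) = Gamma(228, 24).
Posterior mode = (α'−1)/β' = 227/24.

227/24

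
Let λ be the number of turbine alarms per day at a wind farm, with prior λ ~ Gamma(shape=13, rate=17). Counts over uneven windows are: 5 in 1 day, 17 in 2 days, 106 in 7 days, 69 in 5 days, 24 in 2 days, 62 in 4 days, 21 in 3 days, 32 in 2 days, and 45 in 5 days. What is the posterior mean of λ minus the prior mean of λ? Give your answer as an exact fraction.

3037/408

Total count: 5 + 17 + 106 + 69 + 24 + 62 + 21 + 32 + 45 = 381.
Total exposure: 1 + 2 + 7 + 5 + 2 + 4 + 3 + 2 + 5 = 31 days.
Gamma(α, β) with Poisson data over total exposure Σt gives posterior Gamma(α+Σx, β+Σt) = Gamma(394, 48).
Posterior mean = 394/48 = 197/24; prior mean = 13/17 = 13/17. Difference = 197/24 − 13/17 = 3037/408.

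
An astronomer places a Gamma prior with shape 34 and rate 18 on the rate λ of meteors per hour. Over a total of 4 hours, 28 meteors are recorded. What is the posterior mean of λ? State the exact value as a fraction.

31/11

Total count 28 over total exposure 4 hours.
Conjugate update: add total count to the shape and total exposure to the rate, giving Gamma(62, 22).
Posterior mean = α'/β' = 62/22 = 31/11.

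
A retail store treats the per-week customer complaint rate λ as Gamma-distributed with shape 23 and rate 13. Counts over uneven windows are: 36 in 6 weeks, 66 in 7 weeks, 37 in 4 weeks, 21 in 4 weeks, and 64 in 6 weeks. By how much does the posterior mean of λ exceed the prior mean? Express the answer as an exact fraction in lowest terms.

Total count: 36 + 66 + 37 + 21 + 64 = 224.
Total exposure: 6 + 7 + 4 + 4 + 6 = 27 weeks.
Posterior: α' = 23 + 224 = 247, β' = 13 + 27 = 40.
Posterior mean = 247/40 = 247/40; prior mean = 23/13 = 23/13. Difference = 247/40 − 23/13 = 2291/520.

2291/520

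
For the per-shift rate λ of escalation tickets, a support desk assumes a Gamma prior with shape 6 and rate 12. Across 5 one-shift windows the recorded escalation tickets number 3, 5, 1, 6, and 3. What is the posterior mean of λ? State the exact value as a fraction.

Total count: 3 + 5 + 1 + 6 + 3 = 18.
Total exposure: 5 shifts.
Conjugate update: add total count to the shape and total exposure to the rate, giving Gamma(24, 17).
Posterior mean = α'/β' = 24/17.

24/17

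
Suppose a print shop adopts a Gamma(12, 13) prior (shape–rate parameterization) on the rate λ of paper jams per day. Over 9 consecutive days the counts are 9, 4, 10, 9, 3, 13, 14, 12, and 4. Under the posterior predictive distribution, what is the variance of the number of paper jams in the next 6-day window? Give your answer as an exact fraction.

3780/121

Total count: 9 + 4 + 10 + 9 + 3 + 13 + 14 + 12 + 4 = 78.
Total exposure: 9 days.
The Gamma prior is conjugate for the Poisson rate, so λ | data ~ Gamma(12+78, 13+9) = Gamma(90, 22).
The posterior predictive for a window of length T is Negative Binomial with variance T·α'·(β'+T)/β'² = 6·90·28/484 = 3780/121.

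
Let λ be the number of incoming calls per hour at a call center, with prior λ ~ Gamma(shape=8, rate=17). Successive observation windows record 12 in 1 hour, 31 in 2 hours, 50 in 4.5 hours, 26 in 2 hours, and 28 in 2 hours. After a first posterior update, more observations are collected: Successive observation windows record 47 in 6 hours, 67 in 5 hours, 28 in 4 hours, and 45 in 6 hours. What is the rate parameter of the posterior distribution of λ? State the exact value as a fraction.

99/2

Total count: 12 + 31 + 50 + 26 + 28 = 147.
Total exposure: 1 + 2 + 4.5 + 2 + 2 = 11.5 hours.
After the first batch: Gamma(8 + 147, 17 + 11.5) = Gamma(155, 57/2).
Total count: 47 + 67 + 28 + 45 = 187.
Total exposure: 6 + 5 + 4 + 6 = 21 hours.
After the second batch: Gamma(155 + 187, 57/2 + 21) = Gamma(342, 99/2).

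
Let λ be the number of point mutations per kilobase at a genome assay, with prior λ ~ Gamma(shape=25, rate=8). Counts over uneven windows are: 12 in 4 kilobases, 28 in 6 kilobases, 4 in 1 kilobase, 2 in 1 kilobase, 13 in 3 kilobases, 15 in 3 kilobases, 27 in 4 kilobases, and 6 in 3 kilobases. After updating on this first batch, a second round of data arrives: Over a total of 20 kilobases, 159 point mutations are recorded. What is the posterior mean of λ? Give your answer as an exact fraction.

291/53

Total count: 12 + 28 + 4 + 2 + 13 + 15 + 27 + 6 = 107.
Total exposure: 4 + 6 + 1 + 1 + 3 + 3 + 4 + 3 = 25 kilobases.
After the first batch: Gamma(25 + 107, 8 + 25) = Gamma(132, 33).
Total count 159 over total exposure 20 kilobases.
After the second batch: Gamma(132 + 159, 33 + 20) = Gamma(291, 53).
Posterior mean = α'/β' = 291/53.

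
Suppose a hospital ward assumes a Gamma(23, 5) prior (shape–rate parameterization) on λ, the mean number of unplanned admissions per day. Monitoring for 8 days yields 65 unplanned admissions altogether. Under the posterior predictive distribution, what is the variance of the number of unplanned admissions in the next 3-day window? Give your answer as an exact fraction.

Total count 65 over total exposure 8 days.
The Gamma prior is conjugate for the Poisson rate, so λ | data ~ Gamma(23+65, 5+8) = Gamma(88, 13).
The posterior predictive for a window of length T is Negative Binomial with variance T·α'·(β'+T)/β'² = 3·88·16/169 = 4224/169.

4224/169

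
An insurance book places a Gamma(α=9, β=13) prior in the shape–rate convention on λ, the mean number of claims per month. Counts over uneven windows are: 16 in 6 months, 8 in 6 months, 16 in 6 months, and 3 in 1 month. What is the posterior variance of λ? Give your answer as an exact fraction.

Total count: 16 + 8 + 16 + 3 = 43.
Total exposure: 6 + 6 + 6 + 1 = 19 months.
Conjugate update: add total count to the shape and total exposure to the rate, giving Gamma(52, 32).
Posterior variance = α'/β'² = 52/1024 = 13/256.

13/256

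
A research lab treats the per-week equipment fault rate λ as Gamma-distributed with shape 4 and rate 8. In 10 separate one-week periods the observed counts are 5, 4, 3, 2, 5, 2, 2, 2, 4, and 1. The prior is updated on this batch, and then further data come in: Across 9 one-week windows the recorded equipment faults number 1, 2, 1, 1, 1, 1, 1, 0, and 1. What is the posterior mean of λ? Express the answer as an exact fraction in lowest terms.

Total count: 5 + 4 + 3 + 2 + 5 + 2 + 2 + 2 + 4 + 1 = 30.
Total exposure: 10 weeks.
After the first batch: Gamma(4 + 30, 8 + 10) = Gamma(34, 18).
Total count: 1 + 2 + 1 + 1 + 1 + 1 + 1 + 0 + 1 = 9.
Total exposure: 9 weeks.
After the second batch: Gamma(34 + 9, 18 + 9) = Gamma(43, 27).
Posterior mean = α'/β' = 43/27.

43/27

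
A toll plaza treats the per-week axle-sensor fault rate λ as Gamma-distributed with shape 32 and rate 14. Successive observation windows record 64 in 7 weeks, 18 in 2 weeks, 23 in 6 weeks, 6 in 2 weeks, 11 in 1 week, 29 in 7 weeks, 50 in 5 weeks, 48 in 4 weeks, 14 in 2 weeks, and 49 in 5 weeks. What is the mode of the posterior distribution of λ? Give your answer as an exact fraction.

Total count: 64 + 18 + 23 + 6 + 11 + 29 + 50 + 48 + 14 + 49 = 312.
Total exposure: 7 + 2 + 6 + 2 + 1 + 7 + 5 + 4 + 2 + 5 = 41 weeks.
By Gamma–Poisson conjugacy, the posterior is Gamma(α + Σx, β + Σt) = Gamma(32 + 312, 14 + 41) = Gamma(344, 55).
Posterior mode = (α'−1)/β' = 343/55.

343/55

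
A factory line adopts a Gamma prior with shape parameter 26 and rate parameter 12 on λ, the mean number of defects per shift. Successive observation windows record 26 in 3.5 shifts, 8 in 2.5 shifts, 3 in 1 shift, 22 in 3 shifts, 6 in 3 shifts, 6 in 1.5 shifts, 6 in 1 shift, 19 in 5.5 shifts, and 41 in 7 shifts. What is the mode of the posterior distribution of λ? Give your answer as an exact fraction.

81/20

Total count: 26 + 8 + 3 + 22 + 6 + 6 + 6 + 19 + 41 = 137.
Total exposure: 3.5 + 2.5 + 1 + 3 + 3 + 1.5 + 1 + 5.5 + 7 = 28 shifts.
Conjugate update: add total count to the shape and total exposure to the rate, giving Gamma(163, 40).
Posterior mode = (α'−1)/β' = 162/40 = 81/20.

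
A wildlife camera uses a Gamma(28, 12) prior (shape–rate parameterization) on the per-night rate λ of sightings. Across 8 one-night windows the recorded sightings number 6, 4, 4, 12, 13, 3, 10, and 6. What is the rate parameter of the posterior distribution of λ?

Total count: 6 + 4 + 4 + 12 + 13 + 3 + 10 + 6 = 58.
Total exposure: 8 nights.
Posterior: α' = 28 + 58 = 86, β' = 12 + 8 = 20.

20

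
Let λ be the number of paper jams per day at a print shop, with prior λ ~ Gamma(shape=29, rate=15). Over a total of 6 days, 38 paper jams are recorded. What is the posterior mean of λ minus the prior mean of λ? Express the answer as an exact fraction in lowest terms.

Total count 38 over total exposure 6 days.
Conjugate update: add total count to the shape and total exposure to the rate, giving Gamma(67, 21).
Posterior mean = 67/21 = 67/21; prior mean = 29/15 = 29/15. Difference = 67/21 − 29/15 = 44/35.

44/35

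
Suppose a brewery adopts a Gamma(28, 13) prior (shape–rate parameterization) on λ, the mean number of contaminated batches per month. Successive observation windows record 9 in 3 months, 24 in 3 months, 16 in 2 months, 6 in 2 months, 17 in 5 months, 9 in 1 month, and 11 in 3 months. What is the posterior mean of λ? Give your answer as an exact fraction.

Total count: 9 + 24 + 16 + 6 + 17 + 9 + 11 = 92.
Total exposure: 3 + 3 + 2 + 2 + 5 + 1 + 3 = 19 months.
Conjugate update: add total count to the shape and total exposure to the rate, giving Gamma(120, 32).
Posterior mean = α'/β' = 120/32 = 15/4.

15/4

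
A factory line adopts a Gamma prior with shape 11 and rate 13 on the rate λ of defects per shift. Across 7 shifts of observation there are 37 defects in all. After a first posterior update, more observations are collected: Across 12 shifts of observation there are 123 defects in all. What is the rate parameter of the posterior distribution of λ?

32

Total count 37 over total exposure 7 shifts.
After the first batch: Gamma(11 + 37, 13 + 7) = Gamma(48, 20).
Total count 123 over total exposure 12 shifts.
After the second batch: Gamma(48 + 123, 20 + 12) = Gamma(171, 32).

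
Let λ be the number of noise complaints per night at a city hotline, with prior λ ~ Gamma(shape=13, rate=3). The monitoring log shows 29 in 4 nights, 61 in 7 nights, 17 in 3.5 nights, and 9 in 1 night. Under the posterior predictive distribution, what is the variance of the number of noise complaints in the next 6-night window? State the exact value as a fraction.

Total count: 29 + 61 + 17 + 9 = 116.
Total exposure: 4 + 7 + 3.5 + 1 = 15.5 nights.
By Gamma–Poisson conjugacy, the posterior is Gamma(α + Σx, β + Σt) = Gamma(13 + 116, 3 + 15.5) = Gamma(129, 37/2).
The posterior predictive for a window of length T is Negative Binomial with variance T·α'·(β'+T)/β'² = 6·129·(49/2)/(1369/4) = 75852/1369.

75852/1369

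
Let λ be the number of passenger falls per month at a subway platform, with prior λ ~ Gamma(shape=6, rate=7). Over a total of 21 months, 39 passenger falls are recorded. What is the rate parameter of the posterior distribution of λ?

28

Total count 39 over total exposure 21 months.
Posterior: α' = 6 + 39 = 45, β' = 7 + 21 = 28.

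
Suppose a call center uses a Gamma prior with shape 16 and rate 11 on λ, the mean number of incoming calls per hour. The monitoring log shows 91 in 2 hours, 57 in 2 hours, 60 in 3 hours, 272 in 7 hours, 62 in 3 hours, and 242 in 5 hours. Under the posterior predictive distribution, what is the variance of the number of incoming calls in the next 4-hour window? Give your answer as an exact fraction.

Total count: 91 + 57 + 60 + 272 + 62 + 242 = 784.
Total exposure: 2 + 2 + 3 + 7 + 3 + 5 = 22 hours.
Gamma(α, β) with Poisson data over total exposure Σt gives posterior Gamma(α+Σx, β+Σt) = Gamma(800, 33).
The posterior predictive for a window of length T is Negative Binomial with variance T·α'·(β'+T)/β'² = 4·800·37/1089 = 118400/1089.

118400/1089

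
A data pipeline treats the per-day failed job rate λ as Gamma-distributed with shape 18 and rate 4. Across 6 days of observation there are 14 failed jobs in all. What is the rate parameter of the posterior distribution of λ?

10

Total count 14 over total exposure 6 days.
Conjugate update: add total count to the shape and total exposure to the rate, giving Gamma(32, 10).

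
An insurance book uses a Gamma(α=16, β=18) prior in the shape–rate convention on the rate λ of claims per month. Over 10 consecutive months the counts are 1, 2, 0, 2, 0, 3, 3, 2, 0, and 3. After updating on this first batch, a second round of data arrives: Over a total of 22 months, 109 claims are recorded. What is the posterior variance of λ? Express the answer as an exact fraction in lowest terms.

141/2500

Total count: 1 + 2 + 0 + 2 + 0 + 3 + 3 + 2 + 0 + 3 = 16.
Total exposure: 10 months.
After the first batch: Gamma(16 + 16, 18 + 10) = Gamma(32, 28).
Total count 109 over total exposure 22 months.
After the second batch: Gamma(32 + 109, 28 + 22) = Gamma(141, 50).
Posterior variance = α'/β'² = 141/2500.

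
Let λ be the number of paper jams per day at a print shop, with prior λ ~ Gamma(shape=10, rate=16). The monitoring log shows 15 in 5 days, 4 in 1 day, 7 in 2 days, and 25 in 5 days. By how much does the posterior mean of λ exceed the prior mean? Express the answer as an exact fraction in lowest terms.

343/232

Total count: 15 + 4 + 7 + 25 = 51.
Total exposure: 5 + 1 + 2 + 5 = 13 days.
Conjugate update: add total count to the shape and total exposure to the rate, giving Gamma(61, 29).
Posterior mean = 61/29 = 61/29; prior mean = 10/16 = 5/8. Difference = 61/29 − 5/8 = 343/232.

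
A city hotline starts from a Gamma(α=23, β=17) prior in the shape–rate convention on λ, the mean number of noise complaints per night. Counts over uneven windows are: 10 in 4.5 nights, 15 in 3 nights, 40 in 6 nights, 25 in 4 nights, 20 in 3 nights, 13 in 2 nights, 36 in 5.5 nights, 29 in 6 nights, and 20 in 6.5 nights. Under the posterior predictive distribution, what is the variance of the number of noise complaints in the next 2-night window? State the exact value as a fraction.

Total count: 10 + 15 + 40 + 25 + 20 + 13 + 36 + 29 + 20 = 208.
Total exposure: 4.5 + 3 + 6 + 4 + 3 + 2 + 5.5 + 6 + 6.5 = 40.5 nights.
Conjugate update: add total count to the shape and total exposure to the rate, giving Gamma(231, 115/2).
The posterior predictive for a window of length T is Negative Binomial with variance T·α'·(β'+T)/β'² = 2·231·(119/2)/(13225/4) = 109956/13225.

109956/13225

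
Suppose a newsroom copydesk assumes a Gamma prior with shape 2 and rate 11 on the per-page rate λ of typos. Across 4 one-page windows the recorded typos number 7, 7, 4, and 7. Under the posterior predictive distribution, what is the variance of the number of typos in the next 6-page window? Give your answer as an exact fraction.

Total count: 7 + 7 + 4 + 7 = 25.
Total exposure: 4 pages.
Conjugate update: add total count to the shape and total exposure to the rate, giving Gamma(27, 15).
The posterior predictive for a window of length T is Negative Binomial with variance T·α'·(β'+T)/β'² = 6·27·21/225 = 378/25.

378/25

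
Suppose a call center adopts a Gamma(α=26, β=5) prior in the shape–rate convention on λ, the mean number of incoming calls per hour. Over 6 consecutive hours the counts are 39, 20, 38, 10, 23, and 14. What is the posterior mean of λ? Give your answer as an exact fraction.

170/11

Total count: 39 + 20 + 38 + 10 + 23 + 14 = 144.
Total exposure: 6 hours.
The Gamma prior is conjugate for the Poisson rate, so λ | data ~ Gamma(26+144, 5+6) = Gamma(170, 11).
Posterior mean = α'/β' = 170/11.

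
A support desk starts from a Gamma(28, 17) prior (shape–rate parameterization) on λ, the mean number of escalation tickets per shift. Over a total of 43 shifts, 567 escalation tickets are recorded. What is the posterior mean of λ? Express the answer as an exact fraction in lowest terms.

Total count 567 over total exposure 43 shifts.
By Gamma–Poisson conjugacy, the posterior is Gamma(α + Σx, β + Σt) = Gamma(28 + 567, 17 + 43) = Gamma(595, 60).
Posterior mean = α'/β' = 595/60 = 119/12.

119/12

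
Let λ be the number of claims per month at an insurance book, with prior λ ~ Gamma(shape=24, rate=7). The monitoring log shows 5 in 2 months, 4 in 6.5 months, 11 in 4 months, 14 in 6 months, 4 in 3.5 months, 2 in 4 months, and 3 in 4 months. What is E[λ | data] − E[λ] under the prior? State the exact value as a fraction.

Total count: 5 + 4 + 11 + 14 + 4 + 2 + 3 = 43.
Total exposure: 2 + 6.5 + 4 + 6 + 3.5 + 4 + 4 = 30 months.
By Gamma–Poisson conjugacy, the posterior is Gamma(α + Σx, β + Σt) = Gamma(24 + 43, 7 + 30) = Gamma(67, 37).
Posterior mean = 67/37 = 67/37; prior mean = 24/7 = 24/7. Difference = 67/37 − 24/7 = -419/259.

-419/259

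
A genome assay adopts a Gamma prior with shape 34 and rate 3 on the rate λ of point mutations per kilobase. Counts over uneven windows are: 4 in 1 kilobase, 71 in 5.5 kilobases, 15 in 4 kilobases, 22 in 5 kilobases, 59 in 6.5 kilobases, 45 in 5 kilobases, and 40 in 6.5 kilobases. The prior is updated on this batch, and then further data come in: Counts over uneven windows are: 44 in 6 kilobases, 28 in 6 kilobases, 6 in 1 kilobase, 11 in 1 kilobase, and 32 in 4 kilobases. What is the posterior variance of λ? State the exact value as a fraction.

Total count: 4 + 71 + 15 + 22 + 59 + 45 + 40 = 256.
Total exposure: 1 + 5.5 + 4 + 5 + 6.5 + 5 + 6.5 = 33.5 kilobases.
After the first batch: Gamma(34 + 256, 3 + 33.5) = Gamma(290, 73/2).
Total count: 44 + 28 + 6 + 11 + 32 = 121.
Total exposure: 6 + 6 + 1 + 1 + 4 = 18 kilobases.
After the second batch: Gamma(290 + 121, 73/2 + 18) = Gamma(411, 109/2).
Posterior variance = α'/β'² = 411/(11881/4) = 1644/11881.

1644/11881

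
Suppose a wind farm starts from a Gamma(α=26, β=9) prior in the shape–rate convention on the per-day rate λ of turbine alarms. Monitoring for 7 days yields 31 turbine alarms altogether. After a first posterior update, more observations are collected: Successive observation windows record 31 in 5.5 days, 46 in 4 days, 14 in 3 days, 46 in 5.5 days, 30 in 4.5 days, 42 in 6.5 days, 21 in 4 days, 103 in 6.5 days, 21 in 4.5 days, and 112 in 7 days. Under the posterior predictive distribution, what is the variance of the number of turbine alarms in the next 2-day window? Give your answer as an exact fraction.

72174/4489

Total count 31 over total exposure 7 days.
After the first batch: Gamma(26 + 31, 9 + 7) = Gamma(57, 16).
Total count: 31 + 46 + 14 + 46 + 30 + 42 + 21 + 103 + 21 + 112 = 466.
Total exposure: 5.5 + 4 + 3 + 5.5 + 4.5 + 6.5 + 4 + 6.5 + 4.5 + 7 = 51 days.
After the second batch: Gamma(57 + 466, 16 + 51) = Gamma(523, 67).
The posterior predictive for a window of length T is Negative Binomial with variance T·α'·(β'+T)/β'² = 2·523·69/4489 = 72174/4489.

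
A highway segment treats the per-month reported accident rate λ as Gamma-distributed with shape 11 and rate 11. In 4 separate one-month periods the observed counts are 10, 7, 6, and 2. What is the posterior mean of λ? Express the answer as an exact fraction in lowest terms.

Total count: 10 + 7 + 6 + 2 = 25.
Total exposure: 4 months.
Conjugate update: add total count to the shape and total exposure to the rate, giving Gamma(36, 15).
Posterior mean = α'/β' = 36/15 = 12/5.

12/5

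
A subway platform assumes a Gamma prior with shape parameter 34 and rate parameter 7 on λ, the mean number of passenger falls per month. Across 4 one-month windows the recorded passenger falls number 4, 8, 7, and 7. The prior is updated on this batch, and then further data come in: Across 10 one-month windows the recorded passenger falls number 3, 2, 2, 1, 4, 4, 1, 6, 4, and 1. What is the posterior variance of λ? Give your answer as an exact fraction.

88/441

Total count: 4 + 8 + 7 + 7 = 26.
Total exposure: 4 months.
After the first batch: Gamma(34 + 26, 7 + 4) = Gamma(60, 11).
Total count: 3 + 2 + 2 + 1 + 4 + 4 + 1 + 6 + 4 + 1 = 28.
Total exposure: 10 months.
After the second batch: Gamma(60 + 28, 11 + 10) = Gamma(88, 21).
Posterior variance = α'/β'² = 88/441.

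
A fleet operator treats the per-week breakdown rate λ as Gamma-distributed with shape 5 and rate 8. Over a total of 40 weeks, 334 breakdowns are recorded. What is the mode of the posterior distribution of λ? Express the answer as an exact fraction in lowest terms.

169/24

Total count 334 over total exposure 40 weeks.
Gamma(α, β) with Poisson data over total exposure Σt gives posterior Gamma(α+Σx, β+Σt) = Gamma(339, 48).
Posterior mode = (α'−1)/β' = 338/48 = 169/24.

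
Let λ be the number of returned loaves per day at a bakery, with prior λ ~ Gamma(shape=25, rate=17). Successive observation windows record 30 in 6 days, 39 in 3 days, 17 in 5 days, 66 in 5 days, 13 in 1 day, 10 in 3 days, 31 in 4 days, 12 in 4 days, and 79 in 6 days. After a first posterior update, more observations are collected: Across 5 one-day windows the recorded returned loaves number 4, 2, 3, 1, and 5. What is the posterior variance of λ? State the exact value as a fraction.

Total count: 30 + 39 + 17 + 66 + 13 + 10 + 31 + 12 + 79 = 297.
Total exposure: 6 + 3 + 5 + 5 + 1 + 3 + 4 + 4 + 6 = 37 days.
After the first batch: Gamma(25 + 297, 17 + 37) = Gamma(322, 54).
Total count: 4 + 2 + 3 + 1 + 5 = 15.
Total exposure: 5 days.
After the second batch: Gamma(322 + 15, 54 + 5) = Gamma(337, 59).
Posterior variance = α'/β'² = 337/3481.

337/3481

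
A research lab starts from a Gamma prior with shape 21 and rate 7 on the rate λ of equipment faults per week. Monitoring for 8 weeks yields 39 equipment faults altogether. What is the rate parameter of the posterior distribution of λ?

Total count 39 over total exposure 8 weeks.
By Gamma–Poisson conjugacy, the posterior is Gamma(α + Σx, β + Σt) = Gamma(21 + 39, 7 + 8) = Gamma(60, 15).

15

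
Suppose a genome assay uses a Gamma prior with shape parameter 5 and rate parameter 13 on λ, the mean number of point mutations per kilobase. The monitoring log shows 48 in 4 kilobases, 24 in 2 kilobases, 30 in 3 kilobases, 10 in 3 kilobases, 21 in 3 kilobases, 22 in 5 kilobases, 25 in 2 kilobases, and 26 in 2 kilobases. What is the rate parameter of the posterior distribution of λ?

37

Total count: 48 + 24 + 30 + 10 + 21 + 22 + 25 + 26 = 206.
Total exposure: 4 + 2 + 3 + 3 + 3 + 5 + 2 + 2 = 24 kilobases.
The Gamma prior is conjugate for the Poisson rate, so λ | data ~ Gamma(5+206, 13+24) = Gamma(211, 37).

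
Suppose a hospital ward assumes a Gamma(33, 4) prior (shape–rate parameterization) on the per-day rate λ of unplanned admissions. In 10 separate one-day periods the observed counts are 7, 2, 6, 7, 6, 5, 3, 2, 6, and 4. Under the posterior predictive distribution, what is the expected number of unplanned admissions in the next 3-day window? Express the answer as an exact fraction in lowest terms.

Total count: 7 + 2 + 6 + 7 + 6 + 5 + 3 + 2 + 6 + 4 = 48.
Total exposure: 10 days.
Posterior: α' = 33 + 48 = 81, β' = 4 + 10 = 14.
Predictive mean over a 3-day window = T·E[λ|data] = 3·81/14 = 243/14.

243/14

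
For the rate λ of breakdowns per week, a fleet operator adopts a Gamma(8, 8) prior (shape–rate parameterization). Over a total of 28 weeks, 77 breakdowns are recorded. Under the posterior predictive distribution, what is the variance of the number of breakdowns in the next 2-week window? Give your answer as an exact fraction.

1615/324

Total count 77 over total exposure 28 weeks.
Gamma(α, β) with Poisson data over total exposure Σt gives posterior Gamma(α+Σx, β+Σt) = Gamma(85, 36).
The posterior predictive for a window of length T is Negative Binomial with variance T·α'·(β'+T)/β'² = 2·85·38/1296 = 1615/324.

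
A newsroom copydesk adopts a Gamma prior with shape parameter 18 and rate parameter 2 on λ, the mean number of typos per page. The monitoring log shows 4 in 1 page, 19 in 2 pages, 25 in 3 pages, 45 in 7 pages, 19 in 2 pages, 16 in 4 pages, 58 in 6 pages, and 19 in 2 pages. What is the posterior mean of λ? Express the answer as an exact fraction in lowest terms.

Total count: 4 + 19 + 25 + 45 + 19 + 16 + 58 + 19 = 205.
Total exposure: 1 + 2 + 3 + 7 + 2 + 4 + 6 + 2 = 27 pages.
Conjugate update: add total count to the shape and total exposure to the rate, giving Gamma(223, 29).
Posterior mean = α'/β' = 223/29.

223/29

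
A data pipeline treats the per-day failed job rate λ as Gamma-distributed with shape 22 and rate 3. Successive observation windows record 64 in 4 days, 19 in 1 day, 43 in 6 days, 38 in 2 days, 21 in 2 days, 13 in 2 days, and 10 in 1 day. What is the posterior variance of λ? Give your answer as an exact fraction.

Total count: 64 + 19 + 43 + 38 + 21 + 13 + 10 = 208.
Total exposure: 4 + 1 + 6 + 2 + 2 + 2 + 1 = 18 days.
Conjugate update: add total count to the shape and total exposure to the rate, giving Gamma(230, 21).
Posterior variance = α'/β'² = 230/441.

230/441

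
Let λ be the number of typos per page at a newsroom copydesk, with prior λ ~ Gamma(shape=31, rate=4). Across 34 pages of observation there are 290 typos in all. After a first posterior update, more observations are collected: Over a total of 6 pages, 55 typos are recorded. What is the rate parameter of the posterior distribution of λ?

44

Total count 290 over total exposure 34 pages.
After the first batch: Gamma(31 + 290, 4 + 34) = Gamma(321, 38).
Total count 55 over total exposure 6 pages.
After the second batch: Gamma(321 + 55, 38 + 6) = Gamma(376, 44).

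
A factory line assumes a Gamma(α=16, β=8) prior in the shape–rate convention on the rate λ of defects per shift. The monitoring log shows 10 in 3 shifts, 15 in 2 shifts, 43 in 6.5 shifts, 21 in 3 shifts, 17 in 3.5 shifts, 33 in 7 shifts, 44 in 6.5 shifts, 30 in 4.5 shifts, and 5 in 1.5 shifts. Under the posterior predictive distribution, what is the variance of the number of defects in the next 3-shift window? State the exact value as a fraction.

Total count: 10 + 15 + 43 + 21 + 17 + 33 + 44 + 30 + 5 = 218.
Total exposure: 3 + 2 + 6.5 + 3 + 3.5 + 7 + 6.5 + 4.5 + 1.5 = 37.5 shifts.
Conjugate update: add total count to the shape and total exposure to the rate, giving Gamma(234, 91/2).
The posterior predictive for a window of length T is Negative Binomial with variance T·α'·(β'+T)/β'² = 3·234·(97/2)/(8281/4) = 10476/637.

10476/637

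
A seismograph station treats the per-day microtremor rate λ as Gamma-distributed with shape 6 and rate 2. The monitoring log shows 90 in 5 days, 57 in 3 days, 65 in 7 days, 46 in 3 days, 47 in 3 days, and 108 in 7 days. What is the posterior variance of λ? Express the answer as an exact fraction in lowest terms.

Total count: 90 + 57 + 65 + 46 + 47 + 108 = 413.
Total exposure: 5 + 3 + 7 + 3 + 3 + 7 = 28 days.
Conjugate update: add total count to the shape and total exposure to the rate, giving Gamma(419, 30).
Posterior variance = α'/β'² = 419/900.

419/900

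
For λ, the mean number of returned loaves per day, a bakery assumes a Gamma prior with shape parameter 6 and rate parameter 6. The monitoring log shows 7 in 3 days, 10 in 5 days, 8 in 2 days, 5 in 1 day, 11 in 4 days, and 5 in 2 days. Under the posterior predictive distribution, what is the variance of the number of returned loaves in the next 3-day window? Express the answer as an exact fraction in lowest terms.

4056/529

Total count: 7 + 10 + 8 + 5 + 11 + 5 = 46.
Total exposure: 3 + 5 + 2 + 1 + 4 + 2 = 17 days.
Gamma(α, β) with Poisson data over total exposure Σt gives posterior Gamma(α+Σx, β+Σt) = Gamma(52, 23).
The posterior predictive for a window of length T is Negative Binomial with variance T·α'·(β'+T)/β'² = 3·52·26/529 = 4056/529.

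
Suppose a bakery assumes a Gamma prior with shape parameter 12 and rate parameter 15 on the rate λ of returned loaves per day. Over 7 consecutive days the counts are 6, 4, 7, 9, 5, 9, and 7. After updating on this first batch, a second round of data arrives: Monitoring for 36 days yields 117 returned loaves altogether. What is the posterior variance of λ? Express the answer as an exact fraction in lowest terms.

Total count: 6 + 4 + 7 + 9 + 5 + 9 + 7 = 47.
Total exposure: 7 days.
After the first batch: Gamma(12 + 47, 15 + 7) = Gamma(59, 22).
Total count 117 over total exposure 36 days.
After the second batch: Gamma(59 + 117, 22 + 36) = Gamma(176, 58).
Posterior variance = α'/β'² = 176/3364 = 44/841.

44/841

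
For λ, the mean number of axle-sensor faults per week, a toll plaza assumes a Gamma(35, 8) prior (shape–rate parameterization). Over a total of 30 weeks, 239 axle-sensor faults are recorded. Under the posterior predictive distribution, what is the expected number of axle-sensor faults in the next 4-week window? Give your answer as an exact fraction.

548/19

Total count 239 over total exposure 30 weeks.
Conjugate update: add total count to the shape and total exposure to the rate, giving Gamma(274, 38).
Predictive mean over a 4-week window = T·E[λ|data] = 4·274/38 = 548/19.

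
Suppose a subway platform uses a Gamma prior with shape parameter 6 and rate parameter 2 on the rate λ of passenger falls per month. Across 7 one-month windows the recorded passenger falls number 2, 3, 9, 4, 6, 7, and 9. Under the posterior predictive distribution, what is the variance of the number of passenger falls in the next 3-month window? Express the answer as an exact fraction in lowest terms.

184/9

Total count: 2 + 3 + 9 + 4 + 6 + 7 + 9 = 40.
Total exposure: 7 months.
Gamma(α, β) with Poisson data over total exposure Σt gives posterior Gamma(α+Σx, β+Σt) = Gamma(46, 9).
The posterior predictive for a window of length T is Negative Binomial with variance T·α'·(β'+T)/β'² = 3·46·12/81 = 184/9.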